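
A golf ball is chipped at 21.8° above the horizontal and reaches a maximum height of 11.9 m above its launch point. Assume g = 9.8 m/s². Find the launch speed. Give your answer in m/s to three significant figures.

At the peak v_y = 0, so v_y0 = √(2gH) = √(2 × 9.80 × 11.9) = 15.27 m/s.
v_y0 = v₀ sin θ ⇒ v₀ = 15.27 / sin 21.8° = 41.12 m/s.

41.1 m/s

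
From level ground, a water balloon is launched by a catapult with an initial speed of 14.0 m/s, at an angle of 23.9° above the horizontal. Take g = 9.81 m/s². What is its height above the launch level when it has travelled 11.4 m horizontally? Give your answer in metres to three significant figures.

1.16 m

Resolve: vₓ = 14.00 cos 23.9° = 12.80 m/s and v_y0 = 14.00 sin 23.9° = 5.672 m/s.
Time to reach x = 11.4 m: t = x/vₓ = 11.4/12.80 = 0.8907 s.
Height: y = v_y0 t − ½ g t² = 5.672 × 0.8907 − 4.905 × 0.8907² = 5.052 − 3.891 = 1.161 m.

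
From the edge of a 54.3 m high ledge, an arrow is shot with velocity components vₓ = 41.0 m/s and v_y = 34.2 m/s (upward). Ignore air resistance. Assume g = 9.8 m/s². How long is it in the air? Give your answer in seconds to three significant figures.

8.31 s

The projectile lands when y = 54.3 + (34.20) t − ½·9.80·t² = 0. Positive root: t = (34.20 + √(34.20² + 2·9.80·54.3)) / 9.80 = (34.20 + 47.26) / 9.80 = 8.313 s.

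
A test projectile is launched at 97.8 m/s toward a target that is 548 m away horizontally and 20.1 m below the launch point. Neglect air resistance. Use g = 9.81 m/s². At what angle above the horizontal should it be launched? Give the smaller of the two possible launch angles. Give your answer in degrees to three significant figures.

Trajectory: y = x tanθ − g x² (1 + tan²θ)/(2v₀²). With x = 548, y = −20.1, v₀ = 97.8, g = 9.81:
154.0 tan²θ − 548 tanθ + (133.9) = 0.
tanθ = [548 ± √(548² − 4 × 154.0 × (133.9))] / (2 × 154.0) = (548 ± 466.7) / 308.0, giving tanθ = 0.2639 or 3.295.
θ = 14.78° or 73.12°; the smaller is 14.78°.

14.8°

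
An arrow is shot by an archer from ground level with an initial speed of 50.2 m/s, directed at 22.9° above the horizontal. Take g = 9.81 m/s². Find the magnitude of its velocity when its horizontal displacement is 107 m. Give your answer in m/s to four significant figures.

Components: vₓ = 50.20 cos 22.9° = 46.24 m/s, v_y0 = 50.20 sin 22.9° = 19.53 m/s.
x = vₓ t ⇒ t = 107/46.24 = 2.314 s.
Vertical velocity there: v_y = v_y0 − g t = 19.53 − 9.81 × 2.314 = −3.165 m/s.
Speed: √(vₓ² + v_y²) = √(46.24² + 3.165²) = 46.35 m/s.

46.35 m/s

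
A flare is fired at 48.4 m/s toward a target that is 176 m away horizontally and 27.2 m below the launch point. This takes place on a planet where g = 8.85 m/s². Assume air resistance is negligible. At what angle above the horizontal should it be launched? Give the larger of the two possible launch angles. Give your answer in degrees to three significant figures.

70.5°

Trajectory: y = x tanθ − g x² (1 + tan²θ)/(2v₀²). With x = 176, y = −27.2, v₀ = 48.4, g = 8.85:
58.51 tan²θ − 176 tanθ + (31.31) = 0.
tanθ = [176 ± √(176² − 4 × 58.51 × (31.31))] / (2 × 58.51) = (176 ± 153.8) / 117.0, giving tanθ = 0.1899 or 2.818.
θ = 10.75° or 70.46°; the larger is 70.46°.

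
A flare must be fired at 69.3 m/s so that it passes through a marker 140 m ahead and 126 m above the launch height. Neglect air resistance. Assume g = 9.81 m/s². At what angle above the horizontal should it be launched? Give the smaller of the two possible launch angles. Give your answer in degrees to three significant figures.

Trajectory: y = x tanθ − g x² (1 + tan²θ)/(2v₀²). With x = 140, y = 126, v₀ = 69.3, g = 9.81:
20.02 tan²θ − 140 tanθ + (146.0) = 0.
tanθ = [140 ± √(140² − 4 × 20.02 × (146.0))] / (2 × 20.02) = (140 ± 88.93) / 40.04, giving tanθ = 1.276 or 5.718.
θ = 51.91° or 80.08°; the smaller is 51.91°.

51.9°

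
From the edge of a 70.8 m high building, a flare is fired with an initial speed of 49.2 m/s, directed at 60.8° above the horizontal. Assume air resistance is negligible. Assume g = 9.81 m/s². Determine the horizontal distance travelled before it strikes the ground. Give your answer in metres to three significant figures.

vₓ = 49.20 cos 60.8° = 24.00 m/s; v_y0 = 49.20 sin 60.8° = 42.95 m/s.
Vertical motion (up positive, ground at y = 0): 4.905 t² − (42.95) t − 70.8 = 0, so t = (42.95 + √(42.95² + 2·9.81·70.8)) / 9.81 = (42.95 + 56.86) / 9.81 = 10.17 s.
Horizontal distance: R = vₓ t = 24.00 × 10.17 = 244.2 m.

244 m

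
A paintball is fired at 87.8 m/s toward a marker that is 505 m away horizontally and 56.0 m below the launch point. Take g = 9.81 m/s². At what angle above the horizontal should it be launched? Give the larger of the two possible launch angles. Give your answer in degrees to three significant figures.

Trajectory: y = x tanθ − g x² (1 + tan²θ)/(2v₀²). With x = 505, y = −56.0, v₀ = 87.8, g = 9.81:
162.3 tan²θ − 505 tanθ + (106.3) = 0.
tanθ = [505 ± √(505² − 4 × 162.3 × (106.3))] / (2 × 162.3) = (505 ± 431.3) / 324.5, giving tanθ = 0.2270 or 2.885.
θ = 12.79° or 70.88°; the larger is 70.88°.

70.9°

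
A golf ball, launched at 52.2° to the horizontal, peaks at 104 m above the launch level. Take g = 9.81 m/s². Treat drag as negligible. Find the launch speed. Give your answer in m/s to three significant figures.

57.2 m/s

At the peak v_y = 0, so v_y0 = √(2gH) = √(2 × 9.81 × 104) = 45.17 m/s.
v_y0 = v₀ sin θ ⇒ v₀ = 45.17 / sin 52.2° = 57.17 m/s.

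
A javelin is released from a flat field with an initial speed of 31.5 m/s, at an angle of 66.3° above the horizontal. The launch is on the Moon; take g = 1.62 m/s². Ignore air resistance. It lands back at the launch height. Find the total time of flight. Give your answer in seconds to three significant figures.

vₓ = 31.50 cos 66.3° = 12.66 m/s; v_y0 = 31.50 sin 66.3° = 28.84 m/s.
Landing at launch height ⇒ T = 2 v_y0 / g = 2 × 28.84 / 1.62 = 35.61 s.

35.6 s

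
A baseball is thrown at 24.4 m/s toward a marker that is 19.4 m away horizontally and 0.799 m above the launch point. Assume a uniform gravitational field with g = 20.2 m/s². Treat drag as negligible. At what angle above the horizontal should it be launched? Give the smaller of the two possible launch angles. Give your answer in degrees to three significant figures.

Trajectory: y = x tanθ − g x² (1 + tan²θ)/(2v₀²). With x = 19.4, y = 0.799, v₀ = 24.4, g = 20.2:
6.385 tan²θ − 19.4 tanθ + (7.184) = 0.
tanθ = [19.4 ± √(19.4² − 4 × 6.385 × (7.184))] / (2 × 6.385) = (19.4 ± 13.89) / 12.77, giving tanθ = 0.4316 or 2.607.
θ = 23.35° or 69.01°; the smaller is 23.35°.

23.3°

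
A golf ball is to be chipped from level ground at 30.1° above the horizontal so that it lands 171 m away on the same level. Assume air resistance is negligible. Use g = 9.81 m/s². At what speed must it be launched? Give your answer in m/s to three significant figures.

Level-ground range: R = v₀² sin(2θ)/g, so v₀ = √(gR / sin 2θ).
v₀ = √(9.81 × 171 / sin 60.20°) = √(1678 / 0.8678) = √1933.1 = 43.97 m/s.

44.0 m/s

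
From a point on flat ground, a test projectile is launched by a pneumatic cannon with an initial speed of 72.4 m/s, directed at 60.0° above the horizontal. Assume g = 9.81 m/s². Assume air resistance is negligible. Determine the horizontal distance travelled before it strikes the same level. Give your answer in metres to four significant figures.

462.7 m

Horizontal component vₓ = 72.40 cos 60.0° = 36.20 m/s; vertical v_y0 = 72.40 sin 60.0° = 62.70 m/s.
Time aloft: T = 2 v_y0 / g = 2 × 62.70 / 9.81 = 12.78 s.
Horizontal distance R = vₓ T = 36.20 × 12.78 = 462.7 m.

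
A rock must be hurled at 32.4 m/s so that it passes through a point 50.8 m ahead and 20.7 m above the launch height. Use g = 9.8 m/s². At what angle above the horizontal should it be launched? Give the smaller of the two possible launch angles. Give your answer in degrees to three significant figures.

38.5°

Trajectory: y = x tanθ − g x² (1 + tan²θ)/(2v₀²). With x = 50.8, y = 20.7, v₀ = 32.4, g = 9.80:
12.05 tan²θ − 50.8 tanθ + (32.75) = 0.
tanθ = [50.8 ± √(50.8² − 4 × 12.05 × (32.75))] / (2 × 12.05) = (50.8 ± 31.67) / 24.09, giving tanθ = 0.7941 or 3.423.
θ = 38.45° or 73.72°; the smaller is 38.45°.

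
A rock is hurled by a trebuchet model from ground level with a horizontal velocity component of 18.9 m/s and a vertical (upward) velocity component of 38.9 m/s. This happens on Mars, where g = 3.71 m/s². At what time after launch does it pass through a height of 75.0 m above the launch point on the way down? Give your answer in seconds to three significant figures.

18.8 s

Set y = v_y0 t − ½ g t² = 75.0: 1.855 t² − 38.90 t + 75.0 = 0.
Quadratic formula: t = (38.90 ± √956.71) / 3.71 = (38.90 ± 30.93) / 3.71 → t = 2.148 s or 18.82 s.
The descending-branch root is 18.82 s.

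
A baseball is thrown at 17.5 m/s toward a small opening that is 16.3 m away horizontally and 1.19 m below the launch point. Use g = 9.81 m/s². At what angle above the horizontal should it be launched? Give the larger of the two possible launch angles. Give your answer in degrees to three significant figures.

Trajectory: y = x tanθ − g x² (1 + tan²θ)/(2v₀²). With x = 16.3, y = −1.19, v₀ = 17.5, g = 9.81:
4.255 tan²θ − 16.3 tanθ + (3.065) = 0.
tanθ = [16.3 ± √(16.3² − 4 × 4.255 × (3.065))] / (2 × 4.255) = (16.3 ± 14.61) / 8.511, giving tanθ = 0.1983 or 3.632.
θ = 11.22° or 74.61°; the larger is 74.61°.

74.6°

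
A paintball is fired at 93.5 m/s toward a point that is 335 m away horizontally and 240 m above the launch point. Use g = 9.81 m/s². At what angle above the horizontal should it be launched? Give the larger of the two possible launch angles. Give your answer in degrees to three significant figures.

Trajectory: y = x tanθ − g x² (1 + tan²θ)/(2v₀²). With x = 335, y = 240, v₀ = 93.5, g = 9.81:
62.97 tan²θ − 335 tanθ + (303.0) = 0.
tanθ = [335 ± √(335² − 4 × 62.97 × (303.0))] / (2 × 62.97) = (335 ± 189.5) / 125.9, giving tanθ = 1.155 or 4.165.
θ = 49.12° or 76.50°; the larger is 76.50°.

76.5°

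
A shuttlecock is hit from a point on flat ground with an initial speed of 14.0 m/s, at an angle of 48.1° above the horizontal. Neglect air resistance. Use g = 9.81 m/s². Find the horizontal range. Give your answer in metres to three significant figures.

19.9 m

Components: vₓ = 14.00 cos 48.1° = 9.350 m/s, v_y0 = 14.00 sin 48.1° = 10.42 m/s.
Time aloft: T = 2 v_y0 / g = 2 × 10.42 / 9.81 = 2.124 s.
Range: R = vₓ T = 9.350 × 2.124 = 19.86 m.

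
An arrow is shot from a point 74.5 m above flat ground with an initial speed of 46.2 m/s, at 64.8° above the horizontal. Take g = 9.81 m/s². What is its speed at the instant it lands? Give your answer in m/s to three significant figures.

Resolve: vₓ = 46.20 cos 64.8° = 19.67 m/s and v_y0 = 46.20 sin 64.8° = 41.80 m/s.
The projectile lands when y = 74.5 + (41.80) t − ½·9.81·t² = 0. Positive root: t = (41.80 + √(41.80² + 2·9.81·74.5)) / 9.81 = (41.80 + 56.65) / 9.81 = 10.04 s.
Vertical velocity at impact: v_y = v_y0 − g t = 41.80 − 9.81 × 10.04 = −56.65 m/s.
Speed: |v| = √(vₓ² + v_y²) = √(19.67² + 56.65²) = 59.97 m/s.

60.0 m/s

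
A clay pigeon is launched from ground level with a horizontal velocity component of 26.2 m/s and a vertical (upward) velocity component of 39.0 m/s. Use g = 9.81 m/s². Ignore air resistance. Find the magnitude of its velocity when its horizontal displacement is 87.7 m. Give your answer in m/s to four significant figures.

x = vₓ t ⇒ t = 87.7/26.20 = 3.347 s.
Vertical velocity there: v_y = v_y0 − g t = 39.00 − 9.81 × 3.347 = 6.163 m/s.
Speed: √(vₓ² + v_y²) = √(26.20² + 6.163²) = 26.92 m/s.

26.92 m/s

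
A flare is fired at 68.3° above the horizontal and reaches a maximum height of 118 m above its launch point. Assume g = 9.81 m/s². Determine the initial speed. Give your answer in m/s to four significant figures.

At the peak v_y = 0, so v_y0 = √(2gH) = √(2 × 9.81 × 118) = 48.12 m/s.
v_y0 = v₀ sin θ ⇒ v₀ = 48.12 / sin 68.3° = 51.79 m/s.

51.79 m/s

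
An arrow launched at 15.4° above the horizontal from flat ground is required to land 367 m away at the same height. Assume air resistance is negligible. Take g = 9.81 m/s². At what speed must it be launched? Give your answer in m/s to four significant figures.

83.85 m/s

Level-ground range: R = v₀² sin(2θ)/g, so v₀ = √(gR / sin 2θ).
v₀ = √(9.81 × 367 / sin 30.80°) = √(3600 / 0.5120) = √7031.2 = 83.85 m/s.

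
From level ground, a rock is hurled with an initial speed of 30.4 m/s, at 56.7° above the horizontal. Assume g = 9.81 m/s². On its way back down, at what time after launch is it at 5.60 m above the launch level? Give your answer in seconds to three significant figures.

Resolve: vₓ = 30.40 cos 56.7° = 16.69 m/s and v_y0 = 30.40 sin 56.7° = 25.41 m/s.
Set y = v_y0 t − ½ g t² = 5.60: 4.905 t² − 25.41 t + 5.60 = 0.
Quadratic formula: t = (25.41 ± √535.72) / 9.81 = (25.41 ± 23.15) / 9.81 → t = 0.2307 s or 4.949 s.
The descending-branch root is 4.949 s.

4.95 s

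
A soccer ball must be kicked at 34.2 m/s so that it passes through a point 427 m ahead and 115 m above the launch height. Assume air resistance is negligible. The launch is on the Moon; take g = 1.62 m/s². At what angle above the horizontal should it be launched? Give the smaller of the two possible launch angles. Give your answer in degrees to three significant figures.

Trajectory: y = x tanθ − g x² (1 + tan²θ)/(2v₀²). With x = 427, y = 115, v₀ = 34.2, g = 1.62:
126.3 tan²θ − 427 tanθ + (241.3) = 0.
tanθ = [427 ± √(427² − 4 × 126.3 × (241.3))] / (2 × 126.3) = (427 ± 245.9) / 252.5, giving tanθ = 0.7171 or 2.665.
θ = 35.64° or 69.43°; the smaller is 35.64°.

35.6°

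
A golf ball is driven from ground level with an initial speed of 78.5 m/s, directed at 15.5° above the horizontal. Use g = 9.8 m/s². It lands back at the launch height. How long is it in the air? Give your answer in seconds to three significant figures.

Resolve: vₓ = 78.50 cos 15.5° = 75.64 m/s and v_y0 = 78.50 sin 15.5° = 20.98 m/s.
Landing at launch height ⇒ T = 2 v_y0 / g = 2 × 20.98 / 9.80 = 4.281 s.

4.28 s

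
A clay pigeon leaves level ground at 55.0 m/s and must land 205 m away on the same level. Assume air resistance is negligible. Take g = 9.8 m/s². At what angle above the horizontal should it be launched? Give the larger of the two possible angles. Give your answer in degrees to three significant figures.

69.2°

Level-ground range R = v₀² sin(2θ)/g ⇒ sin(2θ) = gR/v₀² = 9.80 × 205 / 55.0² = 0.6641.
2θ = 41.62° or 180° − 41.62° = 138.4°, so θ = 20.81° or 69.19°.
The larger angle is 69.19°.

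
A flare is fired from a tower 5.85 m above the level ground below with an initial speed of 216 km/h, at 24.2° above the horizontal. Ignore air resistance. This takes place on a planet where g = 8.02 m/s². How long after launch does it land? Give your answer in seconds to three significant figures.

6.36 s

Convert: 216 km/h = 216/3.6 = 60.00 m/s.
vₓ = 60.00 cos 24.2° = 54.73 m/s; v_y0 = 60.00 sin 24.2° = 24.60 m/s.
Vertical motion (up positive, ground at y = 0): 4.010 t² − (24.60) t − 5.85 = 0, so t = (24.60 + √(24.60² + 2·8.02·5.85)) / 8.02 = (24.60 + 26.43) / 8.02 = 6.363 s.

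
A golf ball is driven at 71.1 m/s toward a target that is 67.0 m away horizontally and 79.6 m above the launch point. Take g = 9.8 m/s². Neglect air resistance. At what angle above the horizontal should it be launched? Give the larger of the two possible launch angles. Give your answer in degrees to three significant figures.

85.9°

Trajectory: y = x tanθ − g x² (1 + tan²θ)/(2v₀²). With x = 67.0, y = 79.6, v₀ = 71.1, g = 9.80:
4.351 tan²θ − 67.0 tanθ + (83.95) = 0.
tanθ = [67.0 ± √(67.0² − 4 × 4.351 × (83.95))] / (2 × 4.351) = (67.0 ± 55.03) / 8.702, giving tanθ = 1.376 or 14.02.
θ = 53.99° or 85.92°; the larger is 85.92°.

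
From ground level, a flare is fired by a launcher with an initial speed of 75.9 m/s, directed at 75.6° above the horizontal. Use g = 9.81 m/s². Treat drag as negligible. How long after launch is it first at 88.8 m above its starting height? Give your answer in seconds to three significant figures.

Horizontal component vₓ = 75.90 cos 75.6° = 18.88 m/s; vertical v_y0 = 75.90 sin 75.6° = 73.52 m/s.
Set y = v_y0 t − ½ g t² = 88.8: 4.905 t² − 73.52 t + 88.8 = 0.
Quadratic formula: t = (73.52 ± √3662.3) / 9.81 = (73.52 ± 60.52) / 9.81 → t = 1.325 s or 13.66 s.
The first (ascending) time is 1.325 s.

1.33 s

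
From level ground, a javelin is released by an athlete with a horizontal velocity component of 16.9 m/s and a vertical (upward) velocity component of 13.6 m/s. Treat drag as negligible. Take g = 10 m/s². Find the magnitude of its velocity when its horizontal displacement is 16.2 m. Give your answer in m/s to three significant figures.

Time to reach x = 16.2 m: t = x/vₓ = 16.2/16.90 = 0.9586 s.
Vertical velocity there: v_y = v_y0 − g t = 13.60 − 10.0 × 0.9586 = 4.014 m/s.
Speed: √(vₓ² + v_y²) = √(16.90² + 4.014²) = 17.37 m/s.

17.4 m/s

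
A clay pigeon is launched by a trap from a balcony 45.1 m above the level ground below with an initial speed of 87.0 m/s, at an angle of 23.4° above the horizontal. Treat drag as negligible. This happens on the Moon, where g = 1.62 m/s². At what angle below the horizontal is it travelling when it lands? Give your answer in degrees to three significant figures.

Components: vₓ = 87.00 cos 23.4° = 79.84 m/s, v_y0 = 87.00 sin 23.4° = 34.55 m/s.
Vertical motion (up positive, ground at y = 0): 0.8100 t² − (34.55) t − 45.1 = 0, so t = (34.55 + √(34.55² + 2·1.62·45.1)) / 1.62 = (34.55 + 36.61) / 1.62 = 43.92 s.
At impact: v_y = v_y0 − g t = −36.61 m/s; vₓ = 79.84 m/s.
Angle below horizontal: arctan(|v_y|/vₓ) = arctan(36.61/79.84) = 24.63°.

24.6°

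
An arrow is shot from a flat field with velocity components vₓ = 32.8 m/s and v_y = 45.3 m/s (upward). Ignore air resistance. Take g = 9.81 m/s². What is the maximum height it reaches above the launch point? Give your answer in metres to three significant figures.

105 m

Peak height H = v_y0² / (2g) = 2052.1 / 19.62 = 104.6 m.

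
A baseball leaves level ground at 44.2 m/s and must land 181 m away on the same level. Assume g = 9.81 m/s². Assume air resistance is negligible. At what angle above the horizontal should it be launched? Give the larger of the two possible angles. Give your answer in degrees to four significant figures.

57.32°

R = v₀² sin 2θ / g gives sin 2θ = gR/v₀² = 9.81·181/44.2² = 0.9089.
2θ = 65.35° or 180° − 65.35° = 114.6°, so θ = 32.68° or 57.32°.
The larger angle is 57.32°.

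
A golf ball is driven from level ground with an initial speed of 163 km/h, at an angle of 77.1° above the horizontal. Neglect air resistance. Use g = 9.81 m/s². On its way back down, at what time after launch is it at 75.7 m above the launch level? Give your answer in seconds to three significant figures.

Convert: 163 km/h = 163/3.6 = 45.28 m/s.
Components: vₓ = 45.28 cos 77.1° = 10.11 m/s, v_y0 = 45.28 sin 77.1° = 44.14 m/s.
Height y(t) = 44.14 t − 4.905 t² = 75.7 gives 4.905 t² − 44.14 t + 75.7 = 0.
Quadratic formula: t = (44.14 ± √462.67) / 9.81 = (44.14 ± 21.51) / 9.81 → t = 2.306 s or 6.692 s.
The descending-branch root is 6.692 s.

6.69 s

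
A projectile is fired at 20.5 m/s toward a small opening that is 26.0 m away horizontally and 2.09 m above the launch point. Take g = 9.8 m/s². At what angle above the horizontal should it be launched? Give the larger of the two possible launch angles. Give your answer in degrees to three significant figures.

70.7°

Trajectory: y = x tanθ − g x² (1 + tan²θ)/(2v₀²). With x = 26.0, y = 2.09, v₀ = 20.5, g = 9.80:
7.882 tan²θ − 26.0 tanθ + (9.972) = 0.
tanθ = [26.0 ± √(26.0² − 4 × 7.882 × (9.972))] / (2 × 7.882) = (26.0 ± 19.02) / 15.76, giving tanθ = 0.4430 or 2.856.
θ = 23.90° or 70.70°; the larger is 70.70°.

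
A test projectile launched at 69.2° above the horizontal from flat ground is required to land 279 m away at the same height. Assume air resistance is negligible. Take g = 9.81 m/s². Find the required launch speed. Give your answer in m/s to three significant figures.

From R = (v₀² / g) sin 2θ: v₀ = √(gR / sin 2θ).
v₀ = √(9.81 × 279 / sin 138.4°) = √(2737 / 0.6639) = √4122.4 = 64.21 m/s.

64.2 m/s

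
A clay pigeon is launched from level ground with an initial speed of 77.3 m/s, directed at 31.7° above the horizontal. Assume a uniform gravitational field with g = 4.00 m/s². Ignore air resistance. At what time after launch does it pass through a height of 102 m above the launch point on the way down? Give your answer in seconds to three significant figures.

17.4 s

Resolve: vₓ = 77.30 cos 31.7° = 65.77 m/s and v_y0 = 77.30 sin 31.7° = 40.62 m/s.
Set y = v_y0 t − ½ g t² = 102: 2.000 t² − 40.62 t + 102 = 0.
Quadratic formula: t = (40.62 ± √833.90) / 4.00 = (40.62 ± 28.88) / 4.00 → t = 2.935 s or 17.37 s.
The descending-branch root is 17.37 s.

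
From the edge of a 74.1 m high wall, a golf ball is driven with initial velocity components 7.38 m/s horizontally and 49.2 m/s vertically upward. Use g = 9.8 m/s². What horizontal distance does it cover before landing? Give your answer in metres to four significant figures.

83.92 m

The projectile lands when y = 74.1 + (49.20) t − ½·9.80·t² = 0. Positive root: t = (49.20 + √(49.20² + 2·9.80·74.1)) / 9.80 = (49.20 + 62.23) / 9.80 = 11.37 s.
Horizontal distance: R = vₓ t = 7.380 × 11.37 = 83.92 m.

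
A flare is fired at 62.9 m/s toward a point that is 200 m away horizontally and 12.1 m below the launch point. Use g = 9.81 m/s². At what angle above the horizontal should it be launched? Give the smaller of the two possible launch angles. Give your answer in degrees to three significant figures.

Trajectory: y = x tanθ − g x² (1 + tan²θ)/(2v₀²). With x = 200, y = −12.1, v₀ = 62.9, g = 9.81:
49.59 tan²θ − 200 tanθ + (37.49) = 0.
tanθ = [200 ± √(200² − 4 × 49.59 × (37.49))] / (2 × 49.59) = (200 ± 180.5) / 99.18, giving tanθ = 0.1971 or 3.836.
θ = 11.15° or 75.39°; the smaller is 11.15°.

11.1°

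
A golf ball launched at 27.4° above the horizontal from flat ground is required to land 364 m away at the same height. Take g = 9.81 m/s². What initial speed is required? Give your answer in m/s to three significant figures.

Level-ground range: R = v₀² sin(2θ)/g, so v₀ = √(gR / sin 2θ).
v₀ = √(9.81 × 364 / sin 54.80°) = √(3571 / 0.8171) = √4369.9 = 66.11 m/s.

66.1 m/s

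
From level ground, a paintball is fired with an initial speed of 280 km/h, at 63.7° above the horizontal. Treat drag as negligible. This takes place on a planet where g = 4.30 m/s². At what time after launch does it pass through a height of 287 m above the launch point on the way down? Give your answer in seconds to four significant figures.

27.59 s

Convert: 280 km/h = 280/3.6 = 77.78 m/s.
Resolve: vₓ = 77.78 cos 63.7° = 34.46 m/s and v_y0 = 77.78 sin 63.7° = 69.73 m/s.
Require v_y0 t − ½ g t² = 287, i.e. 2.150 t² − 69.73 t + 287 = 0.
t = [69.73 ± √(69.73² − 2·4.30·287)] / 4.30 = (69.73 ± 48.92) / 4.30, so t = 4.838 s or t = 27.59 s.
The descending-branch root is 27.59 s.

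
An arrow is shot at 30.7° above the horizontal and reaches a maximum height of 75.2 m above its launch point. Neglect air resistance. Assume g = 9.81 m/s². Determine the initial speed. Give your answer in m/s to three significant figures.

At the peak v_y = 0, so v_y0 = √(2gH) = √(2 × 9.81 × 75.2) = 38.41 m/s.
v_y0 = v₀ sin θ ⇒ v₀ = 38.41 / sin 30.7° = 75.24 m/s.

75.2 m/s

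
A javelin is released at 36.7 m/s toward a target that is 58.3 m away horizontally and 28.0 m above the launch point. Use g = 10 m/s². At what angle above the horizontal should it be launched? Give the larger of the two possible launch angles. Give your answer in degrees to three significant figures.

75.1°

Trajectory: y = x tanθ − g x² (1 + tan²θ)/(2v₀²). With x = 58.3, y = 28.0, v₀ = 36.7, g = 10.0:
12.62 tan²θ − 58.3 tanθ + (40.62) = 0.
tanθ = [58.3 ± √(58.3² − 4 × 12.62 × (40.62))] / (2 × 12.62) = (58.3 ± 36.73) / 25.24, giving tanθ = 0.8549 or 3.766.
θ = 40.53° or 75.13°; the larger is 75.13°.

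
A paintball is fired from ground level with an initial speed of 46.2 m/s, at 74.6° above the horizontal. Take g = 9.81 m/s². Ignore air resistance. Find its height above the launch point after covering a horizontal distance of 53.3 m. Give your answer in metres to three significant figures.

Resolve: vₓ = 46.20 cos 74.6° = 12.27 m/s and v_y0 = 46.20 sin 74.6° = 44.54 m/s.
Time to reach x = 53.3 m: t = x/vₓ = 53.3/12.27 = 4.344 s.
Height: y = v_y0 t − ½ g t² = 44.54 × 4.344 − 4.905 × 4.344² = 193.5 − 92.58 = 100.9 m.

101 m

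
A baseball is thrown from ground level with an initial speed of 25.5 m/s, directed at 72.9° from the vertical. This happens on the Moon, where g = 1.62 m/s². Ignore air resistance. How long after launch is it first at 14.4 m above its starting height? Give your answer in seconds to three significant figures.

2.72 s

vₓ = 25.50 sin 72.9° = 24.37 m/s; v_y0 = 25.50 cos 72.9° = 7.498 m/s.
Set y = v_y0 t − ½ g t² = 14.4: 0.8100 t² − 7.498 t + 14.4 = 0.
Quadratic formula: t = (7.498 ± √9.5644) / 1.62 = (7.498 ± 3.093) / 1.62 → t = 2.719 s or 6.537 s.
The first (ascending) time is 2.719 s.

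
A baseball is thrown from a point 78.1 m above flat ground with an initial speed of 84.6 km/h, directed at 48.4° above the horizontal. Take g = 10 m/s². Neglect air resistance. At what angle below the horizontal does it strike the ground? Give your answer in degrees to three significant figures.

Convert: 84.6 km/h = 84.6/3.6 = 23.50 m/s.
Resolve: vₓ = 23.50 cos 48.4° = 15.60 m/s and v_y0 = 23.50 sin 48.4° = 17.57 m/s.
With up positive and y = 0 at the ground: y(t) = 78.1 + (17.57) t − 5.000 t². Setting y = 0 and taking the positive root: t = [17.57 + √(17.57² + 2·10.0·78.1)] / 10.0 = (17.57 + 43.25) / 10.0 = 6.083 s.
At impact: v_y = v_y0 − g t = −43.25 m/s; vₓ = 15.60 m/s.
Angle below horizontal: arctan(|v_y|/vₓ) = arctan(43.25/15.60) = 70.16°.

70.2°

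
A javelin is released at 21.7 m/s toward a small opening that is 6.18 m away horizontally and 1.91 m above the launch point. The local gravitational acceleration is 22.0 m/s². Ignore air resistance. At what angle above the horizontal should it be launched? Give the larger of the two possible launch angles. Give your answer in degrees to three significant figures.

81.2°

Trajectory: y = x tanθ − g x² (1 + tan²θ)/(2v₀²). With x = 6.18, y = 1.91, v₀ = 21.7, g = 22.0:
0.8922 tan²θ − 6.18 tanθ + (2.802) = 0.
tanθ = [6.18 ± √(6.18² − 4 × 0.8922 × (2.802))] / (2 × 0.8922) = (6.18 ± 5.310) / 1.784, giving tanθ = 0.4878 or 6.439.
θ = 26.00° or 81.17°; the larger is 81.17°.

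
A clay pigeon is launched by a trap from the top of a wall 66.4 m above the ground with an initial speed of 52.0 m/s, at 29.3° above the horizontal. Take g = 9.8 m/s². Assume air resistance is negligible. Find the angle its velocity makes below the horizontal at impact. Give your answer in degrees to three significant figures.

44.2°

Resolve: vₓ = 52.00 cos 29.3° = 45.35 m/s and v_y0 = 52.00 sin 29.3° = 25.45 m/s.
With up positive and y = 0 at the ground: y(t) = 66.4 + (25.45) t − 4.900 t². Setting y = 0 and taking the positive root: t = [25.45 + √(25.45² + 2·9.80·66.4)] / 9.80 = (25.45 + 44.15) / 9.80 = 7.102 s.
At impact: v_y = v_y0 − g t = −44.15 m/s; vₓ = 45.35 m/s.
Angle below horizontal: arctan(|v_y|/vₓ) = arctan(44.15/45.35) = 44.23°.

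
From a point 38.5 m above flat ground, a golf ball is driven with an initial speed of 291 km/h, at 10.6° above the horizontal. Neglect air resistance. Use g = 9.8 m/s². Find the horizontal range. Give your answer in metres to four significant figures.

Convert: 291 km/h = 291/3.6 = 80.83 m/s.
vₓ = 80.83 cos 10.6° = 79.45 m/s; v_y0 = 80.83 sin 10.6° = 14.87 m/s.
Vertical motion (up positive, ground at y = 0): 4.900 t² − (14.87) t − 38.5 = 0, so t = (14.87 + √(14.87² + 2·9.80·38.5)) / 9.80 = (14.87 + 31.24) / 9.80 = 4.705 s.
Horizontal distance: R = vₓ t = 79.45 × 4.705 = 373.8 m.

373.8 m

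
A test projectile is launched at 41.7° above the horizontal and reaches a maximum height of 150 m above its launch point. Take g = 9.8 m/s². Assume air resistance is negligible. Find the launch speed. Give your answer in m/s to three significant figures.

81.5 m/s

At the peak v_y = 0, so v_y0 = √(2gH) = √(2 × 9.80 × 150) = 54.22 m/s.
v_y0 = v₀ sin θ ⇒ v₀ = 54.22 / sin 41.7° = 81.51 m/s.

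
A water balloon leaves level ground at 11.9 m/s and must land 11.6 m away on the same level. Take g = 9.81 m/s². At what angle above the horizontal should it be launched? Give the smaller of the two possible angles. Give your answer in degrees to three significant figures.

26.7°

From R = (v₀²/g) sin 2θ: sin 2θ = 9.81 × 11.6 / 141.61 = 0.8036.
2θ = 53.47° or 180° − 53.47° = 126.5°, so θ = 26.74° or 63.26°.
The smaller angle is 26.74°.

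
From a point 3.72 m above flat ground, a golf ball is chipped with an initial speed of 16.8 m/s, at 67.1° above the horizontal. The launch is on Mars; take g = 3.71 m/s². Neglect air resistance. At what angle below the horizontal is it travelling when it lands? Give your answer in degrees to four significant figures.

Resolve: vₓ = 16.80 cos 67.1° = 6.537 m/s and v_y0 = 16.80 sin 67.1° = 15.48 m/s.
Vertical motion (up positive, ground at y = 0): 1.855 t² − (15.48) t − 3.72 = 0, so t = (15.48 + √(15.48² + 2·3.71·3.72)) / 3.71 = (15.48 + 16.34) / 3.71 = 8.577 s.
At impact: v_y = v_y0 − g t = −16.34 m/s; vₓ = 6.537 m/s.
Angle below horizontal: arctan(|v_y|/vₓ) = arctan(16.34/6.537) = 68.20°.

68.20°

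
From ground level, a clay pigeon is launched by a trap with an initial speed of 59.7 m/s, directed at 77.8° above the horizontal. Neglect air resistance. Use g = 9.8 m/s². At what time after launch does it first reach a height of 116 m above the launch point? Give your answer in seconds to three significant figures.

2.52 s

Horizontal component vₓ = 59.70 cos 77.8° = 12.62 m/s; vertical v_y0 = 59.70 sin 77.8° = 58.35 m/s.
Set y = v_y0 t − ½ g t² = 116: 4.900 t² − 58.35 t + 116 = 0.
t = [58.35 ± √(58.35² − 2·9.80·116)] / 9.80 = (58.35 ± 33.64) / 9.80, so t = 2.522 s or t = 9.386 s.
The first (ascending) time is 2.522 s.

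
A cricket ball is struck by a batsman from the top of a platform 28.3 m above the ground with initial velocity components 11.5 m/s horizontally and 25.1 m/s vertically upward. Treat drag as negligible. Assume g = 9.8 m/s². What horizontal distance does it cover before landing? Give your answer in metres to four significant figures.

With up positive and y = 0 at the ground: y(t) = 28.3 + (25.10) t − 4.900 t². Setting y = 0 and taking the positive root: t = [25.10 + √(25.10² + 2·9.80·28.3)] / 9.80 = (25.10 + 34.42) / 9.80 = 6.073 s.
Horizontal distance: R = vₓ t = 11.50 × 6.073 = 69.84 m.

69.84 m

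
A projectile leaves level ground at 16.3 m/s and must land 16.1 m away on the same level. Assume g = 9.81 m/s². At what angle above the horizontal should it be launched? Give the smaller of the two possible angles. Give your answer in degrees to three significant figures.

R = v₀² sin 2θ / g gives sin 2θ = gR/v₀² = 9.81·16.1/16.3² = 0.5945.
2θ = 36.47° or 180° − 36.47° = 143.5°, so θ = 18.24° or 71.76°.
The smaller angle is 18.24°.

18.2°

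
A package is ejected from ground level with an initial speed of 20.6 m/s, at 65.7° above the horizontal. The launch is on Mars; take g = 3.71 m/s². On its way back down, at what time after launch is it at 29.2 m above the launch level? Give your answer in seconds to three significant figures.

Components: vₓ = 20.60 cos 65.7° = 8.477 m/s, v_y0 = 20.60 sin 65.7° = 18.77 m/s.
Set y = v_y0 t − ½ g t² = 29.2: 1.855 t² − 18.77 t + 29.2 = 0.
Quadratic formula: t = (18.77 ± √135.83) / 3.71 = (18.77 ± 11.65) / 3.71 → t = 1.919 s or 8.202 s.
The descending-branch root is 8.202 s.

8.20 s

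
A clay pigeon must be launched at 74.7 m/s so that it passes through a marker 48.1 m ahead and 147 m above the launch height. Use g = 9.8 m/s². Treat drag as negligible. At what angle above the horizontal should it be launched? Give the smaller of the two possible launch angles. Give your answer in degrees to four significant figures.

Trajectory: y = x tanθ − g x² (1 + tan²θ)/(2v₀²). With x = 48.1, y = 147, v₀ = 74.7, g = 9.80:
2.032 tan²θ − 48.1 tanθ + (149.0) = 0.
tanθ = [48.1 ± √(48.1² − 4 × 2.032 × (149.0))] / (2 × 2.032) = (48.1 ± 33.20) / 4.063, giving tanθ = 3.666 or 20.01.
θ = 74.74° or 87.14°; the smaller is 74.74°.

74.74°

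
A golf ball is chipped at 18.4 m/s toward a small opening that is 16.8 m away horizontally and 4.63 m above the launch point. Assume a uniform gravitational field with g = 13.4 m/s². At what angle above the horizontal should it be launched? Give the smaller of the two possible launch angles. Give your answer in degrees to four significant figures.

40.23°

Trajectory: y = x tanθ − g x² (1 + tan²θ)/(2v₀²). With x = 16.8, y = 4.63, v₀ = 18.4, g = 13.4:
5.585 tan²θ − 16.8 tanθ + (10.22) = 0.
tanθ = [16.8 ± √(16.8² − 4 × 5.585 × (10.22))] / (2 × 5.585) = (16.8 ± 7.349) / 11.17, giving tanθ = 0.8460 or 2.162.
θ = 40.23° or 65.18°; the smaller is 40.23°.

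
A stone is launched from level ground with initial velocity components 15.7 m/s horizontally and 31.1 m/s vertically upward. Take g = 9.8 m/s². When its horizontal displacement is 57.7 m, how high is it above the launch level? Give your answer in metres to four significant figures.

x = vₓ t ⇒ t = 57.7/15.70 = 3.675 s.
Height: y = v_y0 t − ½ g t² = 31.10 × 3.675 − 4.900 × 3.675² = 114.3 − 66.18 = 48.11 m.

48.11 m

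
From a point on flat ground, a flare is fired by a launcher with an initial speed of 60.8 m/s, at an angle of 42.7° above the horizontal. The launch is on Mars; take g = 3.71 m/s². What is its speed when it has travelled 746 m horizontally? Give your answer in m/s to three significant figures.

Horizontal component vₓ = 60.80 cos 42.7° = 44.68 m/s; vertical v_y0 = 60.80 sin 42.7° = 41.23 m/s.
x = vₓ t ⇒ t = 746/44.68 = 16.70 s.
Vertical velocity there: v_y = v_y0 − g t = 41.23 − 3.71 × 16.70 = −20.71 m/s.
Speed: √(vₓ² + v_y²) = √(44.68² + 20.71²) = 49.25 m/s.

49.2 m/s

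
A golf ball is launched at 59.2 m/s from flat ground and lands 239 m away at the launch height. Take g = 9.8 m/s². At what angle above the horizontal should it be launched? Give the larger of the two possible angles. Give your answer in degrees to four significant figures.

69.03°

Level-ground range R = v₀² sin(2θ)/g ⇒ sin(2θ) = gR/v₀² = 9.80 × 239 / 59.2² = 0.6683.
2θ = 41.94° or 180° − 41.94° = 138.1°, so θ = 20.97° or 69.03°.
The larger angle is 69.03°.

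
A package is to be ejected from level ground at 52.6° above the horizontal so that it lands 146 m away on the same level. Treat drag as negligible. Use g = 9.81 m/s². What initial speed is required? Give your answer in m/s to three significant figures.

From R = (v₀² / g) sin 2θ: v₀ = √(gR / sin 2θ).
v₀ = √(9.81 × 146 / sin 105.2°) = √(1432 / 0.9650) = √1484.2 = 38.53 m/s.

38.5 m/s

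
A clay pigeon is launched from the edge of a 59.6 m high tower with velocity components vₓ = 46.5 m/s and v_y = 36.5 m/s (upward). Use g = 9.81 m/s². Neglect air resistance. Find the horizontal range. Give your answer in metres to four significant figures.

410.1 m

The projectile lands when y = 59.6 + (36.50) t − ½·9.81·t² = 0. Positive root: t = (36.50 + √(36.50² + 2·9.81·59.6)) / 9.81 = (36.50 + 50.02) / 9.81 = 8.819 s.
Horizontal distance: R = vₓ t = 46.50 × 8.819 = 410.1 m.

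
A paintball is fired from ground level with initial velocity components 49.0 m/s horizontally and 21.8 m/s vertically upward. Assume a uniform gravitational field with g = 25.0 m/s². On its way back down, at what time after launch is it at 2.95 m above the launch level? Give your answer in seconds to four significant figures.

1.596 s

Height y(t) = 21.80 t − 12.50 t² = 2.95 gives 12.50 t² − 21.80 t + 2.95 = 0.
t = [21.80 ± √(21.80² − 2·25.0·2.95)] / 25.0 = (21.80 ± 18.10) / 25.0, so t = 0.1479 s or t = 1.596 s.
The descending-branch root is 1.596 s.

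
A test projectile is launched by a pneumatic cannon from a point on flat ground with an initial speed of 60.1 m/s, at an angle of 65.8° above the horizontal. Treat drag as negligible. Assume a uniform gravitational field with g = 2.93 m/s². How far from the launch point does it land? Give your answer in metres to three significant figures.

Horizontal component vₓ = 60.10 cos 65.8° = 24.64 m/s; vertical v_y0 = 60.10 sin 65.8° = 54.82 m/s.
Flight time T = 2 v_y0 / g = 37.42 s.
Range: R = vₓ T = 24.64 × 37.42 = 921.9 m.

922 m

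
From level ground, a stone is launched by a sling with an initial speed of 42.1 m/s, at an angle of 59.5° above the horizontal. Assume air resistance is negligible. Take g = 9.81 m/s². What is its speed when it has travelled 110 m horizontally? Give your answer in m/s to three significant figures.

25.7 m/s

Horizontal component vₓ = 42.10 cos 59.5° = 21.37 m/s; vertical v_y0 = 42.10 sin 59.5° = 36.27 m/s.
Time to reach x = 110 m: t = x/vₓ = 110/21.37 = 5.148 s.
Vertical velocity there: v_y = v_y0 − g t = 36.27 − 9.81 × 5.148 = −14.23 m/s.
Speed: √(vₓ² + v_y²) = √(21.37² + 14.23²) = 25.67 m/s.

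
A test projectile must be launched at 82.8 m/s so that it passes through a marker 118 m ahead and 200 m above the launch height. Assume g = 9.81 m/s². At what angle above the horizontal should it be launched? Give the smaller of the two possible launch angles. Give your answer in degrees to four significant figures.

65.37°

Trajectory: y = x tanθ − g x² (1 + tan²θ)/(2v₀²). With x = 118, y = 200, v₀ = 82.8, g = 9.81:
9.962 tan²θ − 118 tanθ + (210.0) = 0.
tanθ = [118 ± √(118² − 4 × 9.962 × (210.0))] / (2 × 9.962) = (118 ± 74.55) / 19.92, giving tanθ = 2.181 or 9.664.
θ = 65.37° or 84.09°; the smaller is 65.37°.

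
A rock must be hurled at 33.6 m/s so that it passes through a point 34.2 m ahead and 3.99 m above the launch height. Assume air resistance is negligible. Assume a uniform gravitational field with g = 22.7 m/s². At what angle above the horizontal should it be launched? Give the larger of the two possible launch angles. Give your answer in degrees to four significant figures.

Trajectory: y = x tanθ − g x² (1 + tan²θ)/(2v₀²). With x = 34.2, y = 3.99, v₀ = 33.6, g = 22.7:
11.76 tan²θ − 34.2 tanθ + (15.75) = 0.
tanθ = [34.2 ± √(34.2² − 4 × 11.76 × (15.75))] / (2 × 11.76) = (34.2 ± 20.71) / 23.52, giving tanθ = 0.5736 or 2.335.
θ = 29.84° or 66.81°; the larger is 66.81°.

66.81°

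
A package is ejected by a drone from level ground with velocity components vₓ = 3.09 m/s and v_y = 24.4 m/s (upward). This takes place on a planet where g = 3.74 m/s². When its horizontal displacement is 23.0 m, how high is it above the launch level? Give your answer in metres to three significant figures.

x = vₓ t ⇒ t = 23.0/3.090 = 7.443 s.
Height: y = v_y0 t − ½ g t² = 24.40 × 7.443 − 1.870 × 7.443² = 181.6 − 103.6 = 78.01 m.

78.0 m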